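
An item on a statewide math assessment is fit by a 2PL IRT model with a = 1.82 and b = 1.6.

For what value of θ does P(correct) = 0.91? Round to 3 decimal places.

P(θ) = 1 / (1 + exp(−a(θ − b)))
logit = ln(0.9100/0.0900) = 2.3136
θ = b + logit/(a) = 1.6 + 2.3136/1.8200 = 2.8712

2.871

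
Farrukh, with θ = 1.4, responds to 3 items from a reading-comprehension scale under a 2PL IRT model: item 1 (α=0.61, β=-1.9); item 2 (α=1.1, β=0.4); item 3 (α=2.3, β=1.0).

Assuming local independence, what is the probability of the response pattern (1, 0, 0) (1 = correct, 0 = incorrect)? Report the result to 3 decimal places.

0.063

P(θ) = 1 / (1 + exp(−α(θ − β)))
P_1 = 1/(1+e^{-2.0130}) = 0.8822
P_2 = 1/(1+e^{-1.1000}) = 0.7503
P_3 = 1/(1+e^{-0.9200}) = 0.7150
L = P_1 × (1−P_2) × (1−P_3) = 0.8822 × 0.2497 × 0.2850 = 0.06278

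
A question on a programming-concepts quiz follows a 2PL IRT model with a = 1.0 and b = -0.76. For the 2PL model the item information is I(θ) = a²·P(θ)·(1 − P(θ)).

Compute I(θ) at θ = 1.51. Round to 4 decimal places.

0.0849

P = 1/(1+e^{-2.2700}) = 0.9064
P(1−P) = 0.9064 × 0.0936 = 0.0849
I = a² × P(1−P) = 1.0² × 0.0849 = 0.08487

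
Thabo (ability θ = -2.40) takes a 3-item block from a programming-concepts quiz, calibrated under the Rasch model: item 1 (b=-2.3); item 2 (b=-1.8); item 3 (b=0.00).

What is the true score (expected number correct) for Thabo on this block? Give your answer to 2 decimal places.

P(θ) = 1 / (1 + exp(−(θ − b)))
P_1 = 1/(1+e^{0.1000}) = 0.4750
P_2 = 1/(1+e^{0.6000}) = 0.3543
P_3 = 1/(1+e^{2.4000}) = 0.0832
E[score] = 0.4750 + 0.3543 + 0.0832 = 0.9125

0.91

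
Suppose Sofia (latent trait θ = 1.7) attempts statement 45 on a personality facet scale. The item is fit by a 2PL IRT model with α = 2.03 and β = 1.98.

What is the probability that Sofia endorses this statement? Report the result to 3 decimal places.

P(θ) = 1 / (1 + exp(−α(θ − β)))
Exponent: 2.03 × (1.7 − 1.98) = -0.5684
1/(1 + e^{0.5684}) = 0.3616

0.362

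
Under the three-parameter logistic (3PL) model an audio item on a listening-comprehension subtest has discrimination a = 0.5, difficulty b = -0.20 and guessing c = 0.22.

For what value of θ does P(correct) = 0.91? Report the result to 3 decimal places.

P(θ) = c + (1 − c) · 1 / (1 + exp(−a(θ − b)))
Remove guessing floor: (0.91 − 0.22)/(1 − 0.22) = 0.8846
logit = ln(0.8846/0.1154) = 2.0369
θ = b + logit/(a) = -0.20 + 2.0369/0.5000 = 3.8738

3.874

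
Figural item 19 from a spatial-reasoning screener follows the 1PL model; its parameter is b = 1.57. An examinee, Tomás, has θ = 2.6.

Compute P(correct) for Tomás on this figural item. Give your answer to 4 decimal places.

0.7369

P(θ) = 1 / (1 + exp(−(θ − b)))
Exponent: (2.6 − 1.57) = 1.0300
1/(1 + e^{-1.0300}) = 0.7369
P = 0.7369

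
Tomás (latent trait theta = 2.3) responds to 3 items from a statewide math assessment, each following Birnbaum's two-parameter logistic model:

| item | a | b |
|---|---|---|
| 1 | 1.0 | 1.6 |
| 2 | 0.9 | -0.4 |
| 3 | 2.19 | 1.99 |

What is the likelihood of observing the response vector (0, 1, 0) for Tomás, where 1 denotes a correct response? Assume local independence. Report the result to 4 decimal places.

0.1026

P(theta) = 1 / (1 + exp(−a(theta − b)))
P_1 = 1/(1+e^{-0.7000}) = 0.6682
P_2 = 1/(1+e^{-2.4300}) = 0.9191
P_3 = 1/(1+e^{-0.6789}) = 0.6635
L = (1−P_1) × P_2 × (1−P_3) = 0.3318 × 0.9191 × 0.3365 = 0.10262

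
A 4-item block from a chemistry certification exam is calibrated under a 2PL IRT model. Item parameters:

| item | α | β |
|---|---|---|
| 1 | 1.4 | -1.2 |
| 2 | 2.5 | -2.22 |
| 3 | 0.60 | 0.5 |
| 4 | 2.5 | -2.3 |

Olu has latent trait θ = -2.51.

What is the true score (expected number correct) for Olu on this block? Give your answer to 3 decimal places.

P(θ) = 1 / (1 + exp(−α(θ − β)))
P_1 = 1/(1+e^{1.8340}) = 0.1378
P_2 = 1/(1+e^{0.7250}) = 0.3263
P_3 = 1/(1+e^{1.8060}) = 0.1411
P_4 = 1/(1+e^{0.5250}) = 0.3717
E[score] = 0.1378 + 0.3263 + 0.1411 + 0.3717 = 0.9769

0.977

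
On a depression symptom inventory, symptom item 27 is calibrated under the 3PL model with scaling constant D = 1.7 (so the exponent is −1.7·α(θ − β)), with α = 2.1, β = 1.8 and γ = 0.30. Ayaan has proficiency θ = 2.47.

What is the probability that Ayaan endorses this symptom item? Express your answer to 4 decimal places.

P(θ) = γ + (1 − γ) · 1 / (1 + exp(−D·α(θ − β)))
Exponent: 1.7 × 2.1 × (2.47 − 1.8) = 2.3919
1/(1 + e^{-2.3919}) = 0.9162
P = 0.30 + 0.70 × 0.9162 = 0.9413

0.9413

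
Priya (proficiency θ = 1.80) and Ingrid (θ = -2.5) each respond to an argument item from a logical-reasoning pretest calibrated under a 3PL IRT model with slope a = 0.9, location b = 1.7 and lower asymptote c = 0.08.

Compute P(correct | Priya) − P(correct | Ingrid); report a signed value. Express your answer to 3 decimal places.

0.460

P(θ) = c + (1 − c) · 1 / (1 + exp(−a(θ − b)))
P(Priya) = 0.5607  [exponent 0.0900]
P(Ingrid) = 0.1005  [exponent -3.7800]
Difference = 0.5607 − 0.1005 = 0.4602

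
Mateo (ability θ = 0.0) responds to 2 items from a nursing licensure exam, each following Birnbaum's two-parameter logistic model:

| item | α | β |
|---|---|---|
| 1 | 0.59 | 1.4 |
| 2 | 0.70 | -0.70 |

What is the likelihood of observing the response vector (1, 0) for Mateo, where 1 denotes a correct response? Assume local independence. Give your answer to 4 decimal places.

P(θ) = 1 / (1 + exp(−α(θ − β)))
P_1 = 1/(1+e^{0.8260}) = 0.3045
P_2 = 1/(1+e^{-0.4900}) = 0.6201
L = P_1 × (1−P_2) = 0.3045 × 0.3799 = 0.11567

0.1157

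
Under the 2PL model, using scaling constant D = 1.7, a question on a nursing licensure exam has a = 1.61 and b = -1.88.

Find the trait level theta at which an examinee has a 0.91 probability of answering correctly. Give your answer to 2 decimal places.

P(theta) = 1 / (1 + exp(−D·a(theta − b)))
logit = ln(0.9100/0.0900) = 2.3136
theta = b + logit/(1.7·a) = -1.88 + 2.3136/2.7370 = -1.0347

-1.03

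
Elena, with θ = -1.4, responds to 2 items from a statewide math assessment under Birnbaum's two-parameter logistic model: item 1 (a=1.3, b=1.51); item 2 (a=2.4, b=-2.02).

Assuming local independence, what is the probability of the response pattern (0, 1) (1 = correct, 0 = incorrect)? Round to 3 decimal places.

P(θ) = 1 / (1 + exp(−a(θ − b)))
P_1 = 1/(1+e^{3.7830}) = 0.0222
P_2 = 1/(1+e^{-1.4880}) = 0.8158
L = (1−P_1) × P_2 = 0.9778 × 0.8158 = 0.79763

0.798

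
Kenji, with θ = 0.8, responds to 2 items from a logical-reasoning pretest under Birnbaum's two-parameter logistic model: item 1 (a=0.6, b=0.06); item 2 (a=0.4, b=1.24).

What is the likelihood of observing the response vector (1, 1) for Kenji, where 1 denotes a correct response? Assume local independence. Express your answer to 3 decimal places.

P(θ) = 1 / (1 + exp(−a(θ − b)))
P_1 = 1/(1+e^{-0.4440}) = 0.6092
P_2 = 1/(1+e^{0.1760}) = 0.4561
L = P_1 × P_2 = 0.6092 × 0.4561 = 0.27787

0.278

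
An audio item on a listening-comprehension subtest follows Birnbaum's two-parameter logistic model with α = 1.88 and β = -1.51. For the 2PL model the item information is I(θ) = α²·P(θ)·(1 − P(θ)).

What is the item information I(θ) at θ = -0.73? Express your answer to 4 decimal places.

0.5384

P = 1/(1+e^{-1.4664}) = 0.8125
P(1−P) = 0.8125 × 0.1875 = 0.1523
I = α² × P(1−P) = 1.88² × 0.1523 = 0.53842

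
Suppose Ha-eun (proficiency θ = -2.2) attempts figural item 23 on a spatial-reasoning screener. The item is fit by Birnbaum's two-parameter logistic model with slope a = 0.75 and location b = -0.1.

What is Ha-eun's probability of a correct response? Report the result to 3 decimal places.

0.172

P(θ) = 1 / (1 + exp(−a(θ − b)))
Exponent: 0.75 × (-2.2 − (-0.1)) = -1.5750
1/(1 + e^{1.5750}) = 0.1715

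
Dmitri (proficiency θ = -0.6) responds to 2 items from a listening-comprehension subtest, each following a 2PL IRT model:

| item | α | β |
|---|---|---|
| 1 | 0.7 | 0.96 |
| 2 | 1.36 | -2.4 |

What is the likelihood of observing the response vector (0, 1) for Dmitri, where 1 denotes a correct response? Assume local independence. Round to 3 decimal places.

P(θ) = 1 / (1 + exp(−α(θ − β)))
P_1 = 1/(1+e^{1.0920}) = 0.2512
P_2 = 1/(1+e^{-2.4480}) = 0.9204
L = (1−P_1) × P_2 = 0.7488 × 0.9204 = 0.68917

0.689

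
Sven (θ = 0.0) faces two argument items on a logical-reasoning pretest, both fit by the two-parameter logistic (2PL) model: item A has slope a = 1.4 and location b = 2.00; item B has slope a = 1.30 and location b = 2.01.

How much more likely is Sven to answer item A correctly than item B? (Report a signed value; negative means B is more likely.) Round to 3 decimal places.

P(θ) = 1 / (1 + exp(−a(θ − b)))
P_A = 0.0573
P_B = 0.0683
P_A − P_B = -0.0110

-0.011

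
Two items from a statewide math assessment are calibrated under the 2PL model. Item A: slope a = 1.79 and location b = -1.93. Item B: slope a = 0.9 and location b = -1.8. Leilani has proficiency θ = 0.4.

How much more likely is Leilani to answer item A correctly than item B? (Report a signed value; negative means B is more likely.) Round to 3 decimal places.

P(θ) = 1 / (1 + exp(−a(θ − b)))
P_A = 0.9848
P_B = 0.8787
P_A − P_B = 0.1061

0.106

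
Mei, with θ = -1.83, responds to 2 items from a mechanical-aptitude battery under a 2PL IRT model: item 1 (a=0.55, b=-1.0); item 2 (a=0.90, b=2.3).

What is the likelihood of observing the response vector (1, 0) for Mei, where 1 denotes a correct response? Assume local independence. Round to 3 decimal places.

P(θ) = 1 / (1 + exp(−a(θ − b)))
P_1 = 1/(1+e^{0.4565}) = 0.3878
P_2 = 1/(1+e^{3.7170}) = 0.0237
L = P_1 × (1−P_2) = 0.3878 × 0.9763 = 0.37861

0.379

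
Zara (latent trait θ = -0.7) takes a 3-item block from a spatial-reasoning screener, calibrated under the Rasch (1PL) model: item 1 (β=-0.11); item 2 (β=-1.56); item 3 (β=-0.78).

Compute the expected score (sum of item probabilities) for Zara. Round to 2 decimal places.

1.58

P(θ) = 1 / (1 + exp(−(θ − β)))
P_1 = 1/(1+e^{0.5900}) = 0.3566
P_2 = 1/(1+e^{-0.8600}) = 0.7027
P_3 = 1/(1+e^{-0.0800}) = 0.5200
E[score] = 0.3566 + 0.7027 + 0.5200 = 1.5793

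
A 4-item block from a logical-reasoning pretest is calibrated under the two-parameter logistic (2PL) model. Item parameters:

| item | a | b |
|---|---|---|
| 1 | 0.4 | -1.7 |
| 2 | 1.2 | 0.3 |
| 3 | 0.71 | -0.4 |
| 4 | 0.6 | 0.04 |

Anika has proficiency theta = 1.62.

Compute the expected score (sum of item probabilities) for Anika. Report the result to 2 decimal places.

P(theta) = 1 / (1 + exp(−a(theta − b)))
P_1 = 1/(1+e^{-1.3280}) = 0.7905
P_2 = 1/(1+e^{-1.5840}) = 0.8298
P_3 = 1/(1+e^{-1.4342}) = 0.8076
P_4 = 1/(1+e^{-0.9480}) = 0.7207
E[score] = 0.7905 + 0.8298 + 0.8076 + 0.7207 = 3.1485

3.15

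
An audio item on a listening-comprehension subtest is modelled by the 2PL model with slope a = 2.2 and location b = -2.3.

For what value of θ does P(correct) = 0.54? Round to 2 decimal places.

-2.23

P(θ) = 1 / (1 + exp(−a(θ − b)))
logit = ln(0.5400/0.4600) = 0.1603
θ = b + logit/(a) = -2.3 + 0.1603/2.2000 = -2.2271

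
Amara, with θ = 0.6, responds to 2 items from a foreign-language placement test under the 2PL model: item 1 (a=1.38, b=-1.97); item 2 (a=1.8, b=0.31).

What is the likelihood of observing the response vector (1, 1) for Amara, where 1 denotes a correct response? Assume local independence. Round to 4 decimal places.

P(θ) = 1 / (1 + exp(−a(θ − b)))
P_1 = 1/(1+e^{-3.5466}) = 0.9720
P_2 = 1/(1+e^{-0.5220}) = 0.6276
L = P_1 × P_2 = 0.9720 × 0.6276 = 0.61003

0.6100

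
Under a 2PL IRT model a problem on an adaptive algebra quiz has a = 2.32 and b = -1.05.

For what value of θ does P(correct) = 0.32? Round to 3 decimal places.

P(θ) = 1 / (1 + exp(−a(θ − b)))
logit = ln(0.3200/0.6800) = -0.7538
θ = b + logit/(a) = -1.05 + (-0.7538)/2.3200 = -1.3749

-1.375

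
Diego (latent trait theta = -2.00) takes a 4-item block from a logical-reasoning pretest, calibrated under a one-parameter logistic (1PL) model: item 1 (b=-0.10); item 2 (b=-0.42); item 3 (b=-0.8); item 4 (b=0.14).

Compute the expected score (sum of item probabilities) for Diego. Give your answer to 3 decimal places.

P(theta) = 1 / (1 + exp(−(theta − b)))
P_1 = 1/(1+e^{1.9000}) = 0.1301
P_2 = 1/(1+e^{1.5800}) = 0.1708
P_3 = 1/(1+e^{1.2000}) = 0.2315
P_4 = 1/(1+e^{2.1400}) = 0.1053
E[score] = 0.1301 + 0.1708 + 0.2315 + 0.1053 = 0.6376

0.638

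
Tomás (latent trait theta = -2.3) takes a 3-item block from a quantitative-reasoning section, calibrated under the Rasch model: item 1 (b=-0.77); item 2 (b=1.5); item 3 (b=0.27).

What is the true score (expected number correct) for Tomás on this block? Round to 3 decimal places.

0.271

P(theta) = 1 / (1 + exp(−(theta − b)))
P_1 = 1/(1+e^{1.5300}) = 0.1780
P_2 = 1/(1+e^{3.8000}) = 0.0219
P_3 = 1/(1+e^{2.5700}) = 0.0711
E[score] = 0.1780 + 0.0219 + 0.0711 = 0.2710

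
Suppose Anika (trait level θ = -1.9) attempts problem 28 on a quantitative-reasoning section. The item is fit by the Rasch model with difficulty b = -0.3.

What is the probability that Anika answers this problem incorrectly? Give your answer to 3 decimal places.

P(θ) = 1 / (1 + exp(−(θ − b)))
Exponent: (-1.9 − (-0.3)) = -1.6000
1/(1 + e^{1.6000}) = 0.1680
P = 0.1680
P(incorrect) = 1 − 0.1680 = 0.8320

0.832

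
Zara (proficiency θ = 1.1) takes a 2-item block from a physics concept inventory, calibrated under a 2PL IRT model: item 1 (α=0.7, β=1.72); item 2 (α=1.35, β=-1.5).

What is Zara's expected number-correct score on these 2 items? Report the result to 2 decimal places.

1.36

P(θ) = 1 / (1 + exp(−α(θ − β)))
P_1 = 1/(1+e^{0.4340}) = 0.3932
P_2 = 1/(1+e^{-3.5100}) = 0.9710
E[score] = 0.3932 + 0.9710 = 1.3641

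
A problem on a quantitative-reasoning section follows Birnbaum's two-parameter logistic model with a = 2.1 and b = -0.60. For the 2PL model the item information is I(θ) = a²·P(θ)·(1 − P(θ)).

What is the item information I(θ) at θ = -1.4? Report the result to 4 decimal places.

0.5840

P = 1/(1+e^{1.6800}) = 0.1571
P(1−P) = 0.1571 × 0.8429 = 0.1324
I = a² × P(1−P) = 2.1² × 0.1324 = 0.58396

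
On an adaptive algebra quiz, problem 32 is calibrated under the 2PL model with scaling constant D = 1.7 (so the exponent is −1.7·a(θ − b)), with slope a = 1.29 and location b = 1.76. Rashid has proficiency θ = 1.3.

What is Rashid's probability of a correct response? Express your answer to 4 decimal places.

0.2672

P(θ) = 1 / (1 + exp(−D·a(θ − b)))
Exponent: 1.7 × 1.29 × (1.3 − 1.76) = -1.0088
1/(1 + e^{1.0088}) = 0.2672
P = 0.2672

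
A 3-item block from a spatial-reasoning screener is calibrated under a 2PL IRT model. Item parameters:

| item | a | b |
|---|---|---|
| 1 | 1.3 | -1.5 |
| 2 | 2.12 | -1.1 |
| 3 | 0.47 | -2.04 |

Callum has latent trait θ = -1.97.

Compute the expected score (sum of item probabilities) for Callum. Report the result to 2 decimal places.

P(θ) = 1 / (1 + exp(−a(θ − b)))
P_1 = 1/(1+e^{0.6110}) = 0.3518
P_2 = 1/(1+e^{1.8444}) = 0.1365
P_3 = 1/(1+e^{-0.0329}) = 0.5082
E[score] = 0.3518 + 0.1365 + 0.5082 = 0.9966

1.00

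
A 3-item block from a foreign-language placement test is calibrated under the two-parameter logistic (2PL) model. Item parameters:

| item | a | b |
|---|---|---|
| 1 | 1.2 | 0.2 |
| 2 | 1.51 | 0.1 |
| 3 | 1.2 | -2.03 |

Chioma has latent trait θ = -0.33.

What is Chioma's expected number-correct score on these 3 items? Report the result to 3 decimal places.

1.574

P(θ) = 1 / (1 + exp(−a(θ − b)))
P_1 = 1/(1+e^{0.6360}) = 0.3462
P_2 = 1/(1+e^{0.6493}) = 0.3431
P_3 = 1/(1+e^{-2.0400}) = 0.8849
E[score] = 0.3462 + 0.3431 + 0.8849 = 1.5742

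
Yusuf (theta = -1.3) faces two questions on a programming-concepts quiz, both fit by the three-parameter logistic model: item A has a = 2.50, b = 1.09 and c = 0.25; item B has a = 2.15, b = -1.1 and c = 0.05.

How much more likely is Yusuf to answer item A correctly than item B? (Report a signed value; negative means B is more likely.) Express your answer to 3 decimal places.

P(theta) = c + (1 − c) · 1 / (1 + exp(−a(theta − b)))
P_A = 0.2519
P_B = 0.4244
P_A − P_B = -0.1725

-0.173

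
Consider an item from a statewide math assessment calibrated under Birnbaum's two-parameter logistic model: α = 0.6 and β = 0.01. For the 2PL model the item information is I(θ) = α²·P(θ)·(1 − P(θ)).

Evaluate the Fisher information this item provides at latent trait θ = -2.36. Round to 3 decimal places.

P = 1/(1+e^{1.4220}) = 0.1943
P(1−P) = 0.1943 × 0.8057 = 0.1566
I = α² × P(1−P) = 0.6² × 0.1566 = 0.05637

0.056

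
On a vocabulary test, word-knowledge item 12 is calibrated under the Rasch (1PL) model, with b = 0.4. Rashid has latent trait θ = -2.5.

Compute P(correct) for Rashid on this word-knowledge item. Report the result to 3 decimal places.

0.052

P(θ) = 1 / (1 + exp(−(θ − b)))
Exponent: (-2.5 − 0.4) = -2.9000
1/(1 + e^{2.9000}) = 0.0522
P = 0.0522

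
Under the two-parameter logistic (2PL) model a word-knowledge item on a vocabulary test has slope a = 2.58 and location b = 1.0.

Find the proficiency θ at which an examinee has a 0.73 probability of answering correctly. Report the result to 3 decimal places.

1.386

P(θ) = 1 / (1 + exp(−a(θ − b)))
logit = ln(0.7300/0.2700) = 0.9946
θ = b + logit/(a) = 1.0 + 0.9946/2.5800 = 1.3855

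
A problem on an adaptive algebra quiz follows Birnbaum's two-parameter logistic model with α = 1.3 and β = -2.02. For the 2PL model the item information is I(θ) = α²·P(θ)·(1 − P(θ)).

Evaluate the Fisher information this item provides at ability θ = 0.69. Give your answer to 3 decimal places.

0.047

P = 1/(1+e^{-3.5230}) = 0.9713
P(1−P) = 0.9713 × 0.0287 = 0.0278
I = α² × P(1−P) = 1.3² × 0.0278 = 0.04705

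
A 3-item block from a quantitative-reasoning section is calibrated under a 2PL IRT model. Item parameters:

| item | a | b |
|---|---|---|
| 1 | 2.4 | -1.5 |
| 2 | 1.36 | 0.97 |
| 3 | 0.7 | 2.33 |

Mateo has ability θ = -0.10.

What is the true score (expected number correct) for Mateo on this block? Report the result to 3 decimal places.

P(θ) = 1 / (1 + exp(−a(θ − b)))
P_1 = 1/(1+e^{-3.3600}) = 0.9664
P_2 = 1/(1+e^{1.4552}) = 0.1892
P_3 = 1/(1+e^{1.7010}) = 0.1543
E[score] = 0.9664 + 0.1892 + 0.1543 = 1.3100

1.310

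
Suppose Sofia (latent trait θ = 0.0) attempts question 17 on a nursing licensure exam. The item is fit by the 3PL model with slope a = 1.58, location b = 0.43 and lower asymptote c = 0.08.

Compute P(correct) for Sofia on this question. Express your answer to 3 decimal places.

0.389

P(θ) = c + (1 − c) · 1 / (1 + exp(−a(θ − b)))
Exponent: 1.58 × (0.0 − 0.43) = -0.6794
1/(1 + e^{0.6794}) = 0.3364
P = 0.08 + 0.92 × 0.3364 = 0.3895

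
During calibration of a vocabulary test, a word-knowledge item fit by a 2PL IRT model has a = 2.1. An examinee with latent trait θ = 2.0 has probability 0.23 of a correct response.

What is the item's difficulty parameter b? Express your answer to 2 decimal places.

P(θ) = 1 / (1 + exp(−a(θ − b)))
logit(0.23) = ln(0.23/0.77) = -1.2083
b = θ − logit/(a) = 2.0 − (-1.2083)/2.1000 = 2.5754

2.58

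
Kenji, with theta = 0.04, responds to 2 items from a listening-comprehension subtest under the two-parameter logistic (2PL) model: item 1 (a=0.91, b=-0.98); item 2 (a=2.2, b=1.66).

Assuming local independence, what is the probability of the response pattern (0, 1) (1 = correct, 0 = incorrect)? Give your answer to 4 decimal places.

P(theta) = 1 / (1 + exp(−a(theta − b)))
P_1 = 1/(1+e^{-0.9282}) = 0.7167
P_2 = 1/(1+e^{3.5640}) = 0.0275
L = (1−P_1) × P_2 = 0.2833 × 0.0275 = 0.00780

0.0078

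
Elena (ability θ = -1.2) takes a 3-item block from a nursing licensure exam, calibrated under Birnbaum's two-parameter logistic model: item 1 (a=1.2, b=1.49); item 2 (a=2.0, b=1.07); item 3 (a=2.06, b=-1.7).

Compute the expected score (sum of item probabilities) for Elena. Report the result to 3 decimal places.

P(θ) = 1 / (1 + exp(−a(θ − b)))
P_1 = 1/(1+e^{3.2280}) = 0.0381
P_2 = 1/(1+e^{4.5400}) = 0.0106
P_3 = 1/(1+e^{-1.0300}) = 0.7369
E[score] = 0.0381 + 0.0106 + 0.7369 = 0.7856

0.786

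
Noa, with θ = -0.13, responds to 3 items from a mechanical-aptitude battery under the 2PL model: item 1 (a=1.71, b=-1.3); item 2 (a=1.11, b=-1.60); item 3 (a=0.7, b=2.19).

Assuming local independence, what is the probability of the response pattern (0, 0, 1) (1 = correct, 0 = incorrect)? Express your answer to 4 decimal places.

0.0032

P(θ) = 1 / (1 + exp(−a(θ − b)))
P_1 = 1/(1+e^{-2.0007}) = 0.8809
P_2 = 1/(1+e^{-1.6317}) = 0.8364
P_3 = 1/(1+e^{1.6240}) = 0.1647
L = (1−P_1) × (1−P_2) × P_3 = 0.1191 × 0.1636 × 0.1647 = 0.00321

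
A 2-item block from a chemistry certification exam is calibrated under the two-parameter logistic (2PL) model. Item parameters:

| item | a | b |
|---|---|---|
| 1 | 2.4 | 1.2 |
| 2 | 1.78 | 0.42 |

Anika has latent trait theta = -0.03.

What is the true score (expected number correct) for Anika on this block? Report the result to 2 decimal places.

P(theta) = 1 / (1 + exp(−a(theta − b)))
P_1 = 1/(1+e^{2.9520}) = 0.0496
P_2 = 1/(1+e^{0.8010}) = 0.3098
E[score] = 0.0496 + 0.3098 = 0.3595

0.36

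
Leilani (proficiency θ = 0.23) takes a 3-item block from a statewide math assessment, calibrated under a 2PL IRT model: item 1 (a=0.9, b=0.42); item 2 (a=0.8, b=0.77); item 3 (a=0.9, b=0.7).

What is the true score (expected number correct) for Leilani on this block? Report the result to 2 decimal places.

1.25

P(θ) = 1 / (1 + exp(−a(θ − b)))
P_1 = 1/(1+e^{0.1710}) = 0.4574
P_2 = 1/(1+e^{0.4320}) = 0.3936
P_3 = 1/(1+e^{0.4230}) = 0.3958
E[score] = 0.4574 + 0.3936 + 0.3958 = 1.2468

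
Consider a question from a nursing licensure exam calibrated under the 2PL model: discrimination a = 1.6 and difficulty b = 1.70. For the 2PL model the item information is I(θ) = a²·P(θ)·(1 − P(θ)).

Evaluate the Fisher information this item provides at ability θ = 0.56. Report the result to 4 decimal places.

P = 1/(1+e^{1.8240}) = 0.1390
P(1−P) = 0.1390 × 0.8610 = 0.1196
I = a² × P(1−P) = 1.6² × 0.1196 = 0.30629

0.3063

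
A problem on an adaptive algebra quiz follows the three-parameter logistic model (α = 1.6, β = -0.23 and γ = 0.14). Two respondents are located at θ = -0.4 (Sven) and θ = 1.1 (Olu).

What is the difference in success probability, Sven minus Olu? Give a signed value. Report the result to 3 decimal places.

-0.397

P(θ) = γ + (1 − γ) · 1 / (1 + exp(−α(θ − β)))
P(Sven) = 0.5119  [exponent -0.2720]
P(Olu) = 0.9085  [exponent 2.1280]
Difference = 0.5119 − 0.9085 = -0.3966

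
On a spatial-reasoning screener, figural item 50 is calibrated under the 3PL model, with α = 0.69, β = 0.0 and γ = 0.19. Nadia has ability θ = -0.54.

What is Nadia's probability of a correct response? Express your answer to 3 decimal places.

0.520

P(θ) = γ + (1 − γ) · 1 / (1 + exp(−α(θ − β)))
Exponent: 0.69 × (-0.54 − 0.0) = -0.3726
1/(1 + e^{0.3726}) = 0.4079
P = 0.19 + 0.81 × 0.4079 = 0.5204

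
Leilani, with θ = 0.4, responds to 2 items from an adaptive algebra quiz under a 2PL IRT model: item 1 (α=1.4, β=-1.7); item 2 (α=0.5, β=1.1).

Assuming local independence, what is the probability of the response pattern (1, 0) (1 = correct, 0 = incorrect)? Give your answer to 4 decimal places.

0.5572

P(θ) = 1 / (1 + exp(−α(θ − β)))
P_1 = 1/(1+e^{-2.9400}) = 0.9498
P_2 = 1/(1+e^{0.3500}) = 0.4134
L = P_1 × (1−P_2) = 0.9498 × 0.5866 = 0.55716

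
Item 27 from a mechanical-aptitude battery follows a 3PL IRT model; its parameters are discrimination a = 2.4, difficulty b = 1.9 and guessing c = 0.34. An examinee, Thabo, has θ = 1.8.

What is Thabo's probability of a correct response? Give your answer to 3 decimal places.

P(θ) = c + (1 − c) · 1 / (1 + exp(−a(θ − b)))
Exponent: 2.4 × (1.8 − 1.9) = -0.2400
1/(1 + e^{0.2400}) = 0.4403
P = 0.34 + 0.66 × 0.4403 = 0.6306

0.631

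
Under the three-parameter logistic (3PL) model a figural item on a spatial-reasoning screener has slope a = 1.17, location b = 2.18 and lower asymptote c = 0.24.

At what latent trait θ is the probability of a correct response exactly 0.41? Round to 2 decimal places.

P(θ) = c + (1 − c) · 1 / (1 + exp(−a(θ − b)))
Remove guessing floor: (0.41 − 0.24)/(1 − 0.24) = 0.2237
logit = ln(0.2237/0.7763) = -1.2443
θ = b + logit/(a) = 2.18 + (-1.2443)/1.1700 = 1.1165

1.12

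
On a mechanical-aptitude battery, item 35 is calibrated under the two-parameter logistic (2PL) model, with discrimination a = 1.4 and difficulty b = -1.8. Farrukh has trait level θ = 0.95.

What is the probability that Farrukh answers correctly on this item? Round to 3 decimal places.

P(θ) = 1 / (1 + exp(−a(θ − b)))
Exponent: 1.4 × (0.95 − (-1.8)) = 3.8500
1/(1 + e^{-3.8500}) = 0.9792

0.979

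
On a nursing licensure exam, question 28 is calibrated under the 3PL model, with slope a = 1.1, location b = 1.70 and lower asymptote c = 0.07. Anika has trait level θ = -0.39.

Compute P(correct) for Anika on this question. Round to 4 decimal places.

0.1548

P(θ) = c + (1 − c) · 1 / (1 + exp(−a(θ − b)))
Exponent: 1.1 × (-0.39 − 1.70) = -2.2990
1/(1 + e^{2.2990}) = 0.0912
P = 0.07 + 0.93 × 0.0912 = 0.1548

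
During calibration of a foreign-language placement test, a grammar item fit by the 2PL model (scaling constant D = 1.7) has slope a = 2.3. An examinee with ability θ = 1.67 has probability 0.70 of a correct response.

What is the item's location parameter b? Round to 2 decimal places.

1.45

P(θ) = 1 / (1 + exp(−D·a(θ − b)))
logit(0.70) = ln(0.70/0.30) = 0.8473
b = θ − logit/(1.7·a) = 1.67 − 0.8473/3.9100 = 1.4533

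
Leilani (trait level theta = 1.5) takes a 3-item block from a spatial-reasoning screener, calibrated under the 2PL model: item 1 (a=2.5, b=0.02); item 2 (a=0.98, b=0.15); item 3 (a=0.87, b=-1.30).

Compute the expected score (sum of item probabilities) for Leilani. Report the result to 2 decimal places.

P(theta) = 1 / (1 + exp(−a(theta − b)))
P_1 = 1/(1+e^{-3.7000}) = 0.9759
P_2 = 1/(1+e^{-1.3230}) = 0.7897
P_3 = 1/(1+e^{-2.4360}) = 0.9195
E[score] = 0.9759 + 0.7897 + 0.9195 = 2.6851

2.69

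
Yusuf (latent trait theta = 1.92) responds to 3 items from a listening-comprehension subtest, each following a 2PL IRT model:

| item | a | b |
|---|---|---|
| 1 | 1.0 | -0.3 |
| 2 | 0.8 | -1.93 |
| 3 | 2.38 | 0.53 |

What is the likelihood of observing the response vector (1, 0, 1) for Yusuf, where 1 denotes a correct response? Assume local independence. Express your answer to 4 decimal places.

P(theta) = 1 / (1 + exp(−a(theta − b)))
P_1 = 1/(1+e^{-2.2200}) = 0.9020
P_2 = 1/(1+e^{-3.0800}) = 0.9561
P_3 = 1/(1+e^{-3.3082}) = 0.9647
L = P_1 × (1−P_2) × P_3 = 0.9020 × 0.0439 × 0.9647 = 0.03824

0.0382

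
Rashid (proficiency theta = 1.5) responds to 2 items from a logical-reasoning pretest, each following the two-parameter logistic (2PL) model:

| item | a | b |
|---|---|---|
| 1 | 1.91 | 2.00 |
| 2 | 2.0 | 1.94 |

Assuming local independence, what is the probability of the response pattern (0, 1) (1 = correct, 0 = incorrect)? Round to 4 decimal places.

P(theta) = 1 / (1 + exp(−a(theta − b)))
P_1 = 1/(1+e^{0.9550}) = 0.2779
P_2 = 1/(1+e^{0.8800}) = 0.2932
L = (1−P_1) × P_2 = 0.7221 × 0.2932 = 0.21171

0.2117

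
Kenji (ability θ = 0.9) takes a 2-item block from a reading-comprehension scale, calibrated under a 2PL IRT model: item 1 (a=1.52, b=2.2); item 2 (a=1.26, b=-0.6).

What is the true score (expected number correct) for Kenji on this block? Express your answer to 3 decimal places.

0.991

P(θ) = 1 / (1 + exp(−a(θ − b)))
P_1 = 1/(1+e^{1.9760}) = 0.1217
P_2 = 1/(1+e^{-1.8900}) = 0.8688
E[score] = 0.1217 + 0.8688 = 0.9905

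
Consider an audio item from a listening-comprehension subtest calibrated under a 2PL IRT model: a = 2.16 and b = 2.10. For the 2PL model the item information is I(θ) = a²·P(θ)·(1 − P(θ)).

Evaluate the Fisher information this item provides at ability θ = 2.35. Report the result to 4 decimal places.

P = 1/(1+e^{-0.5400}) = 0.6318
P(1−P) = 0.6318 × 0.3682 = 0.2326
I = a² × P(1−P) = 2.16² × 0.2326 = 1.08534

1.0853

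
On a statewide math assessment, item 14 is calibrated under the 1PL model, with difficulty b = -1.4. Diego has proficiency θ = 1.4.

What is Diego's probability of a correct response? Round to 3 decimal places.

0.943

P(θ) = 1 / (1 + exp(−(θ − b)))
Exponent: (1.4 − (-1.4)) = 2.8000
1/(1 + e^{-2.8000}) = 0.9427
P = 0.9427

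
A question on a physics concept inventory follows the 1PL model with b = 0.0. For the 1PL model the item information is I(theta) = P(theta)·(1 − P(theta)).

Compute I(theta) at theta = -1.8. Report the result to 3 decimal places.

0.122

P = 1/(1+e^{1.8000}) = 0.1419
P(1−P) = 0.1419 × 0.8581 = 0.1217
I = P(1−P) = 0.12173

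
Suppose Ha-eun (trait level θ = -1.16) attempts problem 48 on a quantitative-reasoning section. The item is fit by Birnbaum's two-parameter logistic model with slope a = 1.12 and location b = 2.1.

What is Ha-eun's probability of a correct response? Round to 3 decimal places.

P(θ) = 1 / (1 + exp(−a(θ − b)))
Exponent: 1.12 × (-1.16 − 2.1) = -3.6512
1/(1 + e^{3.6512}) = 0.0253

0.025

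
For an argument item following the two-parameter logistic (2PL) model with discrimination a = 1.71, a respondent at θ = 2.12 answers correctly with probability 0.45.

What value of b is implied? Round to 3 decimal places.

2.237

P(θ) = 1 / (1 + exp(−a(θ − b)))
logit(0.45) = ln(0.45/0.55) = -0.2007
b = θ − logit/(a) = 2.12 − (-0.2007)/1.7100 = 2.2374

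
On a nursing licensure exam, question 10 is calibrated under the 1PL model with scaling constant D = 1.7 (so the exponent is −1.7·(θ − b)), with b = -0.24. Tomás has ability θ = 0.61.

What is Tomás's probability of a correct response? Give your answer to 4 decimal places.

0.8092

P(θ) = 1 / (1 + exp(−D·(θ − b)))
Exponent: 1.7 × (0.61 − (-0.24)) = 1.4450
1/(1 + e^{-1.4450}) = 0.8092
P = 0.8092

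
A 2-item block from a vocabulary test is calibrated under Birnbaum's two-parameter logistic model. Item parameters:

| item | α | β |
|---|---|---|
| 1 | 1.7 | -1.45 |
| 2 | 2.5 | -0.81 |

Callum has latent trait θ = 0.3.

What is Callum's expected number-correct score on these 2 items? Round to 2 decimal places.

1.89

P(θ) = 1 / (1 + exp(−α(θ − β)))
P_1 = 1/(1+e^{-2.9750}) = 0.9514
P_2 = 1/(1+e^{-2.7750}) = 0.9413
E[score] = 0.9514 + 0.9413 = 1.8927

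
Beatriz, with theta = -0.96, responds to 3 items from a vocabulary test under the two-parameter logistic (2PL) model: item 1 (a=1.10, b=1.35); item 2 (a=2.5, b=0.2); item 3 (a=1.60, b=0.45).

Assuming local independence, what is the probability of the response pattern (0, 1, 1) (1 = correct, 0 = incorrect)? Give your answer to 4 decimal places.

P(theta) = 1 / (1 + exp(−a(theta − b)))
P_1 = 1/(1+e^{2.5410}) = 0.0730
P_2 = 1/(1+e^{2.9000}) = 0.0522
P_3 = 1/(1+e^{2.2560}) = 0.0948
L = (1−P_1) × P_2 × P_3 = 0.9270 × 0.0522 × 0.0948 = 0.00458

0.0046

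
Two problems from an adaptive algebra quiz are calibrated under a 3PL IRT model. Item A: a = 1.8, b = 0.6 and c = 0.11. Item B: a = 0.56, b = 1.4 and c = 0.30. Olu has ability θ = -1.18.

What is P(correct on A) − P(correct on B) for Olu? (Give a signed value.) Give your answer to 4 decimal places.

P(θ) = c + (1 − c) · 1 / (1 + exp(−a(θ − b)))
P_A = 0.1447
P_B = 0.4336
P_A − P_B = -0.2888

-0.2888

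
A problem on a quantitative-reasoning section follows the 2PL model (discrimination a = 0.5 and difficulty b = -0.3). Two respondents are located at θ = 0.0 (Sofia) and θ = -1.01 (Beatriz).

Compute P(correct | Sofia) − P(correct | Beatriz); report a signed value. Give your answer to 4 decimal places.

P(θ) = 1 / (1 + exp(−a(θ − b)))
P(Sofia) = 0.5374  [exponent 0.1500]
P(Beatriz) = 0.4122  [exponent -0.3550]
Difference = 0.5374 − 0.4122 = 0.1253

0.1253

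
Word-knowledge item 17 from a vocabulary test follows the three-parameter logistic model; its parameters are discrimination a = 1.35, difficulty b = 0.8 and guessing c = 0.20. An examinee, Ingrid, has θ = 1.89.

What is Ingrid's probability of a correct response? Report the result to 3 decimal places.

0.851

P(θ) = c + (1 − c) · 1 / (1 + exp(−a(θ − b)))
Exponent: 1.35 × (1.89 − 0.8) = 1.4715
1/(1 + e^{-1.4715}) = 0.8133
P = 0.20 + 0.80 × 0.8133 = 0.8506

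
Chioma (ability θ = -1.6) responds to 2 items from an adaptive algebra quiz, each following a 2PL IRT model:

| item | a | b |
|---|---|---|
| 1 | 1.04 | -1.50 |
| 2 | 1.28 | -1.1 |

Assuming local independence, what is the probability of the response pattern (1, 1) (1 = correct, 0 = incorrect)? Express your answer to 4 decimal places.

P(θ) = 1 / (1 + exp(−a(θ − b)))
P_1 = 1/(1+e^{0.1040}) = 0.4740
P_2 = 1/(1+e^{0.6400}) = 0.3452
L = P_1 × P_2 = 0.4740 × 0.3452 = 0.16365

0.1637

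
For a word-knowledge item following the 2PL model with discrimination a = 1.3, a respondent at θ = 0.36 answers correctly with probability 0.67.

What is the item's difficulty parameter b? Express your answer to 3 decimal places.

-0.185

P(θ) = 1 / (1 + exp(−a(θ − b)))
logit(0.67) = ln(0.67/0.33) = 0.7082
b = θ − logit/(a) = 0.36 − 0.7082/1.3000 = -0.1848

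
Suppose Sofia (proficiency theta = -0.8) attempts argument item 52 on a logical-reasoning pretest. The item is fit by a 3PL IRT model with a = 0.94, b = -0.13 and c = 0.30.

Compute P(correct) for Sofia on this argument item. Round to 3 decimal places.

0.543

P(theta) = c + (1 − c) · 1 / (1 + exp(−a(theta − b)))
Exponent: 0.94 × (-0.8 − (-0.13)) = -0.6298
1/(1 + e^{0.6298}) = 0.3476
P = 0.30 + 0.70 × 0.3476 = 0.5433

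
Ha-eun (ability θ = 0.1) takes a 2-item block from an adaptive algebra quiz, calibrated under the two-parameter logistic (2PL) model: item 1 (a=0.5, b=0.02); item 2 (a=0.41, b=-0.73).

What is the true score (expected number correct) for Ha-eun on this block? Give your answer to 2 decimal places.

P(θ) = 1 / (1 + exp(−a(θ − b)))
P_1 = 1/(1+e^{-0.0400}) = 0.5100
P_2 = 1/(1+e^{-0.3403}) = 0.5843
E[score] = 0.5100 + 0.5843 = 1.0943

1.09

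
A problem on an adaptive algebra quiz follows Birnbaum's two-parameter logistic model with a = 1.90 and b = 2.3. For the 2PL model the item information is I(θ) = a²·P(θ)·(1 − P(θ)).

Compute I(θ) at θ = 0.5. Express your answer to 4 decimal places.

0.1107

P = 1/(1+e^{3.4200}) = 0.0317
P(1−P) = 0.0317 × 0.9683 = 0.0307
I = a² × P(1−P) = 1.90² × 0.0307 = 0.11073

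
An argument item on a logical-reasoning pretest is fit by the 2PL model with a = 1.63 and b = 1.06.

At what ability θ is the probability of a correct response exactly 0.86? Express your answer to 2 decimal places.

P(θ) = 1 / (1 + exp(−a(θ − b)))
logit = ln(0.8600/0.1400) = 1.8153
θ = b + logit/(a) = 1.06 + 1.8153/1.6300 = 2.1737

2.17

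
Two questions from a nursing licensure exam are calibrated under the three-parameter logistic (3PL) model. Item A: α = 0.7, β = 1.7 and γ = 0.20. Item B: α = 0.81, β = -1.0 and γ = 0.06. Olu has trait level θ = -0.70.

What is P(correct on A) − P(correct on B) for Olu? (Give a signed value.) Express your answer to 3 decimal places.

P(θ) = γ + (1 − γ) · 1 / (1 + exp(−α(θ − β)))
P_A = 0.3257
P_B = 0.5868
P_A − P_B = -0.2611

-0.261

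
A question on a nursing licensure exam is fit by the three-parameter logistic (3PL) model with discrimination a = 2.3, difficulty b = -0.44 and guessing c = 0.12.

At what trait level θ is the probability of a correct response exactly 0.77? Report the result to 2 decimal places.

P(θ) = c + (1 − c) · 1 / (1 + exp(−a(θ − b)))
Remove guessing floor: (0.77 − 0.12)/(1 − 0.12) = 0.7386
logit = ln(0.7386/0.2614) = 1.0389
θ = b + logit/(a) = -0.44 + 1.0389/2.3000 = 0.0117

0.01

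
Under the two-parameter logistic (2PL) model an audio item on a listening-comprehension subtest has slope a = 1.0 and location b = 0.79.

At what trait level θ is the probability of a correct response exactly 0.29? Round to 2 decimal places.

-0.11

P(θ) = 1 / (1 + exp(−a(θ − b)))
logit = ln(0.2900/0.7100) = -0.8954
θ = b + logit/(a) = 0.79 + (-0.8954)/1.0000 = -0.1054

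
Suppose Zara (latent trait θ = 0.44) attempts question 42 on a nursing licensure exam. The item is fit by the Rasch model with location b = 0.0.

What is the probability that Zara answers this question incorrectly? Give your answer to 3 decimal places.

0.392

P(θ) = 1 / (1 + exp(−(θ − b)))
Exponent: (0.44 − 0.0) = 0.4400
1/(1 + e^{-0.4400}) = 0.6083
P = 0.6083
P(incorrect) = 1 − 0.6083 = 0.3917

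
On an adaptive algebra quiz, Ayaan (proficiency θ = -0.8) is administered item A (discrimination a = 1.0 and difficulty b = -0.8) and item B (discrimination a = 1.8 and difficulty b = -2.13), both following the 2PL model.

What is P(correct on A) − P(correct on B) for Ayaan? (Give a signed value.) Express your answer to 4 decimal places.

-0.4164

P(θ) = 1 / (1 + exp(−a(θ − b)))
P_A = 0.5000
P_B = 0.9164
P_A − P_B = -0.4164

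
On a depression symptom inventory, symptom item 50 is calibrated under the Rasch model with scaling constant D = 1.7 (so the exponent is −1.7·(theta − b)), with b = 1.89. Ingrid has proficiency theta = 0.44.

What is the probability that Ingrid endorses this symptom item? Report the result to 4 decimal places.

0.0783

P(theta) = 1 / (1 + exp(−D·(theta − b)))
Exponent: 1.7 × (0.44 − 1.89) = -2.4650
1/(1 + e^{2.4650}) = 0.0783
P = 0.0783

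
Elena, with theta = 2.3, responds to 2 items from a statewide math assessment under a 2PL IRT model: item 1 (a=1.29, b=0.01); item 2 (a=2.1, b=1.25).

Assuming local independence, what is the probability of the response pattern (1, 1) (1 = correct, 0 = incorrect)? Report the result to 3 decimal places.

0.856

P(theta) = 1 / (1 + exp(−a(theta − b)))
P_1 = 1/(1+e^{-2.9541}) = 0.9505
P_2 = 1/(1+e^{-2.2050}) = 0.9007
L = P_1 × P_2 = 0.9505 × 0.9007 = 0.85607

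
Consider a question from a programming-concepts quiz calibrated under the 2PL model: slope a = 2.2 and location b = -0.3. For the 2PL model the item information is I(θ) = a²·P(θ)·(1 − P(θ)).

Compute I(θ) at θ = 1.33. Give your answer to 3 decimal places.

P = 1/(1+e^{-3.5860}) = 0.9730
P(1−P) = 0.9730 × 0.0270 = 0.0262
I = a² × P(1−P) = 2.2² × 0.0262 = 0.12698

0.127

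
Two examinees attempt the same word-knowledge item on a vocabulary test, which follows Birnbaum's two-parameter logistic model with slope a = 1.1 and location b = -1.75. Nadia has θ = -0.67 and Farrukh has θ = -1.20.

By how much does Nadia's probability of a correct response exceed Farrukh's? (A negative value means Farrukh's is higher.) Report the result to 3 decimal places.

0.120

P(θ) = 1 / (1 + exp(−a(θ − b)))
P(Nadia) = 0.7664  [exponent 1.1880]
P(Farrukh) = 0.6468  [exponent 0.6050]
Difference = 0.7664 − 0.6468 = 0.1196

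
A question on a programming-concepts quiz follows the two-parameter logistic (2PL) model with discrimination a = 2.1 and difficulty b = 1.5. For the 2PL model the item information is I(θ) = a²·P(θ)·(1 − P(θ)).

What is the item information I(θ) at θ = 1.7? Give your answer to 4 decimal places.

P = 1/(1+e^{-0.4200}) = 0.6035
P(1−P) = 0.6035 × 0.3965 = 0.2393
I = a² × P(1−P) = 2.1² × 0.2393 = 1.05527

1.0553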